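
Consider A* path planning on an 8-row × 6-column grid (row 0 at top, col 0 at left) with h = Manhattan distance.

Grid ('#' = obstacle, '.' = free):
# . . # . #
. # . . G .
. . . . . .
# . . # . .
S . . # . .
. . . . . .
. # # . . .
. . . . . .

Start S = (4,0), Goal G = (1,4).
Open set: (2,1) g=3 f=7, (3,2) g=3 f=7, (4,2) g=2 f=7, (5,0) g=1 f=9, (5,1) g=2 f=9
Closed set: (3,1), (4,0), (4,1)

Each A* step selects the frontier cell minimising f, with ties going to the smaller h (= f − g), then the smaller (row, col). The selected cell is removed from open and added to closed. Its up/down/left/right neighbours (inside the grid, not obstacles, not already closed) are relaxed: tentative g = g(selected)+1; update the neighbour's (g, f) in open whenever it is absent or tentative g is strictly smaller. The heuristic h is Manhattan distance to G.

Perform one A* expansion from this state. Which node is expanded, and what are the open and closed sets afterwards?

expanded=(2,1); open=[(2,0) g=4 f=9, (2,2) g=4 f=7, (3,2) g=3 f=7, (4,2) g=2 f=7, (5,0) g=1 f=9, (5,1) g=2 f=9]; closed=[(2,1), (3,1), (4,0), (4,1)]

step 1: expand (2,1) (f=7, h=4) → closed; open now [(2,0) g=4 f=9, (2,2) g=4 f=7, (3,2) g=3 f=7, (4,2) g=2 f=7, (5,0) g=1 f=9, (5,1) g=2 f=9]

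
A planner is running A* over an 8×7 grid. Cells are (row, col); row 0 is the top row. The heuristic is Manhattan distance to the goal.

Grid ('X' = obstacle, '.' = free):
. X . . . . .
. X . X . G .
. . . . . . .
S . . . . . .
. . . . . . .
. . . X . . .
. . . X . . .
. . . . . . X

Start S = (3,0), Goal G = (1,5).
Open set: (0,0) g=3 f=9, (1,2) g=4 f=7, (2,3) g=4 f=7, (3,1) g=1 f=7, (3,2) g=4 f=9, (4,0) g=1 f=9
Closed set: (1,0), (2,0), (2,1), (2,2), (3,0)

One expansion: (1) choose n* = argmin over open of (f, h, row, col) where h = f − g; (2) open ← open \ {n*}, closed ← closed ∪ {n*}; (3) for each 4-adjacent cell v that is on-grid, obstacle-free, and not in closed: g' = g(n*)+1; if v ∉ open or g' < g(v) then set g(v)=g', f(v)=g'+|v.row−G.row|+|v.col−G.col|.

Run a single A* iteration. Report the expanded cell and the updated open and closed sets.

expanded=(1,2); open=[(0,0) g=3 f=9, (0,2) g=5 f=9, (2,3) g=4 f=7, (3,1) g=1 f=7, (3,2) g=4 f=9, (4,0) g=1 f=9]; closed=[(1,0), (1,2), (2,0), (2,1), (2,2), (3,0)]

step 1: expand (1,2) (f=7, h=3) → closed; open now [(0,0) g=3 f=9, (0,2) g=5 f=9, (2,3) g=4 f=7, (3,1) g=1 f=7, (3,2) g=4 f=9, (4,0) g=1 f=9]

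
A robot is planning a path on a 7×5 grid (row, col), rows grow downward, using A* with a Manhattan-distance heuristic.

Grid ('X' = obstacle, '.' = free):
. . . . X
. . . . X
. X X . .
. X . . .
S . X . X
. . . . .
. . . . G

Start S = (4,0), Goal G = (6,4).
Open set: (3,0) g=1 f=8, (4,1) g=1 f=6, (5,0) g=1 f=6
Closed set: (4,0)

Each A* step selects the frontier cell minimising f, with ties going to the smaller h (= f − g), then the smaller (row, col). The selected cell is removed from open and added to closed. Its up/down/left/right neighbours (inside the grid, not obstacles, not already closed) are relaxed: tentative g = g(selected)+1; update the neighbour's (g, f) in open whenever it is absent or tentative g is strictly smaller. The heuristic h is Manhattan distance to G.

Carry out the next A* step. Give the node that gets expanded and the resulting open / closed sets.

expanded=(4,1); open=[(3,0) g=1 f=8, (5,0) g=1 f=6, (5,1) g=2 f=6]; closed=[(4,0), (4,1)]

step 1: expand (4,1) (f=6, h=5) → closed; open now [(3,0) g=1 f=8, (5,0) g=1 f=6, (5,1) g=2 f=6]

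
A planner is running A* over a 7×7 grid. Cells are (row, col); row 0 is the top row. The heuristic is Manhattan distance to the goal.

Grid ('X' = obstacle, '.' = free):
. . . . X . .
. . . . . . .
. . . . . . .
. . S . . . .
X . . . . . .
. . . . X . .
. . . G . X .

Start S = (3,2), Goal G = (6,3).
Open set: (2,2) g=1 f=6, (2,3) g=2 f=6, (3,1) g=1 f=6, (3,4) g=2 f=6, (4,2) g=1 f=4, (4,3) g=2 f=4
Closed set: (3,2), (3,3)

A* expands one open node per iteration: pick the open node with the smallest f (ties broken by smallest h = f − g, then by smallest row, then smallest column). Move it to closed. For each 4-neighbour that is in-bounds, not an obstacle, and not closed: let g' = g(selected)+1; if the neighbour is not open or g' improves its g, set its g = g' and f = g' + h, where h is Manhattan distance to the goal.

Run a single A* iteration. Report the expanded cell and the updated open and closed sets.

expanded=(4,3); open=[(2,2) g=1 f=6, (2,3) g=2 f=6, (3,1) g=1 f=6, (3,4) g=2 f=6, (4,2) g=1 f=4, (4,4) g=3 f=6, (5,3) g=3 f=4]; closed=[(3,2), (3,3), (4,3)]

step 1: expand (4,3) (f=4, h=2) → closed; open now [(2,2) g=1 f=6, (2,3) g=2 f=6, (3,1) g=1 f=6, (3,4) g=2 f=6, (4,2) g=1 f=4, (4,4) g=3 f=6, (5,3) g=3 f=4]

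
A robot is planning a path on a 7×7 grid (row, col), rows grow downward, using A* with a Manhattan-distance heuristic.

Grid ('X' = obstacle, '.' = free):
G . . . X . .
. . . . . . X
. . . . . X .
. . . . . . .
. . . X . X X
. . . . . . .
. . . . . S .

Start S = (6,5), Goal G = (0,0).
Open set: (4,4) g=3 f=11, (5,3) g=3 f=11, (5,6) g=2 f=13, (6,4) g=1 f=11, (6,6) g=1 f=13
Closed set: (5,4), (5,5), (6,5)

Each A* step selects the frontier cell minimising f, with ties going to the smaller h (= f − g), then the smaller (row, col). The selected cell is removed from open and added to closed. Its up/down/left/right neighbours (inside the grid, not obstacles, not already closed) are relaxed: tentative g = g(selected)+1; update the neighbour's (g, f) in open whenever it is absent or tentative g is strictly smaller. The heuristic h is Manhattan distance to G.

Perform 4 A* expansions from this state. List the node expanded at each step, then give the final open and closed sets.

order=[(4,4) → (3,4) → (2,4) → (1,4)]; open=[(1,3) g=7 f=11, (1,5) g=7 f=13, (2,3) g=6 f=11, (3,3) g=5 f=11, (3,5) g=5 f=13, (5,3) g=3 f=11, (5,6) g=2 f=13, (6,4) g=1 f=11, (6,6) g=1 f=13]; closed=[(1,4), (2,4), (3,4), (4,4), (5,4), (5,5), (6,5)]

step 1: expand (4,4) (f=11, h=8) → closed; open now [(3,4) g=4 f=11, (5,3) g=3 f=11, (5,6) g=2 f=13, (6,4) g=1 f=11, (6,6) g=1 f=13]
step 2: expand (3,4) (f=11, h=7) → closed; open now [(2,4) g=5 f=11, (3,3) g=5 f=11, (3,5) g=5 f=13, (5,3) g=3 f=11, (5,6) g=2 f=13, (6,4) g=1 f=11, (6,6) g=1 f=13]
step 3: expand (2,4) (f=11, h=6) → closed; open now [(1,4) g=6 f=11, (2,3) g=6 f=11, (3,3) g=5 f=11, (3,5) g=5 f=13, (5,3) g=3 f=11, (5,6) g=2 f=13, (6,4) g=1 f=11, (6,6) g=1 f=13]
step 4: expand (1,4) (f=11, h=5) → closed; open now [(1,3) g=7 f=11, (1,5) g=7 f=13, (2,3) g=6 f=11, (3,3) g=5 f=11, (3,5) g=5 f=13, (5,3) g=3 f=11, (5,6) g=2 f=13, (6,4) g=1 f=11, (6,6) g=1 f=13]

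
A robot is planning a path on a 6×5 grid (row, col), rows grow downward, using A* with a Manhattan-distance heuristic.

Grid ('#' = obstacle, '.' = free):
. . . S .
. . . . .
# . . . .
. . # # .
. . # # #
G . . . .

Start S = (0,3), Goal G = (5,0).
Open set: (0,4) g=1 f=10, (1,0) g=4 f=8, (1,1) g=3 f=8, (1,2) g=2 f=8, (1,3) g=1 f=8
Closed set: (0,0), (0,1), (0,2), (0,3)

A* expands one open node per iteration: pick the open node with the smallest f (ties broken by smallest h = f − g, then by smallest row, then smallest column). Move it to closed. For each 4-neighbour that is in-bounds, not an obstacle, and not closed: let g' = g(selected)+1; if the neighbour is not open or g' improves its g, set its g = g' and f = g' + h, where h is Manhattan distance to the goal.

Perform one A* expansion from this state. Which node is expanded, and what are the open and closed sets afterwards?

step 1: expand (1,0) (f=8, h=4) → closed; open now [(0,4) g=1 f=10, (1,1) g=3 f=8, (1,2) g=2 f=8, (1,3) g=1 f=8]

expanded=(1,0); open=[(0,4) g=1 f=10, (1,1) g=3 f=8, (1,2) g=2 f=8, (1,3) g=1 f=8]; closed=[(0,0), (0,1), (0,2), (0,3), (1,0)]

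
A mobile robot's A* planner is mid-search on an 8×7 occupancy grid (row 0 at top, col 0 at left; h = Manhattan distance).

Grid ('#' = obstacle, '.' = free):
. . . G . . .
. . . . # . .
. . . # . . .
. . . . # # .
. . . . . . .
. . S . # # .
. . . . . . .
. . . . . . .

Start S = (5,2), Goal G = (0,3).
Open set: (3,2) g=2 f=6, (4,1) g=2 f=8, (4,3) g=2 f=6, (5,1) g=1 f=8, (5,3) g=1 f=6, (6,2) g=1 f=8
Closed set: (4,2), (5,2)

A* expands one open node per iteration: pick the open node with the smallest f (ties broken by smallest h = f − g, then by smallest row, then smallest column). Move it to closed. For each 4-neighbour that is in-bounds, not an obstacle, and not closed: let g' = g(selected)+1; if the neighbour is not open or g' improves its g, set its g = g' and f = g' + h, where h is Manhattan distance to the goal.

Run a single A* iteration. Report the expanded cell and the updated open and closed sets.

expanded=(3,2); open=[(2,2) g=3 f=6, (3,1) g=3 f=8, (3,3) g=3 f=6, (4,1) g=2 f=8, (4,3) g=2 f=6, (5,1) g=1 f=8, (5,3) g=1 f=6, (6,2) g=1 f=8]; closed=[(3,2), (4,2), (5,2)]

step 1: expand (3,2) (f=6, h=4) → closed; open now [(2,2) g=3 f=6, (3,1) g=3 f=8, (3,3) g=3 f=6, (4,1) g=2 f=8, (4,3) g=2 f=6, (5,1) g=1 f=8, (5,3) g=1 f=6, (6,2) g=1 f=8]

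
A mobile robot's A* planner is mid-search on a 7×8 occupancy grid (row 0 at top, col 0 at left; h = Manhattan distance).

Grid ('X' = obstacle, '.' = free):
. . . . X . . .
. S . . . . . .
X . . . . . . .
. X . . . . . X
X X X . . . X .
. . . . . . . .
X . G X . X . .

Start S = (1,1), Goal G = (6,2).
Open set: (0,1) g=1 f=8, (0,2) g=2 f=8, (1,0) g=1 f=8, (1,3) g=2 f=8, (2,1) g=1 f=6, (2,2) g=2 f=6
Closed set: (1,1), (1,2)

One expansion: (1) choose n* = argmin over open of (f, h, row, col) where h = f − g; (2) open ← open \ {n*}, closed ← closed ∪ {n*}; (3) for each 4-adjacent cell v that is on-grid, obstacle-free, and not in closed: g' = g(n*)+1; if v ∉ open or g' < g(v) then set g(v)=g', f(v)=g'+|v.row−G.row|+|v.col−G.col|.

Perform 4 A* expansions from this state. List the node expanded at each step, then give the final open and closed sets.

order=[(2,2) → (3,2) → (2,1) → (3,3)]; open=[(0,1) g=1 f=8, (0,2) g=2 f=8, (1,0) g=1 f=8, (1,3) g=2 f=8, (2,3) g=3 f=8, (3,4) g=5 f=10, (4,3) g=5 f=8]; closed=[(1,1), (1,2), (2,1), (2,2), (3,2), (3,3)]

step 1: expand (2,2) (f=6, h=4) → closed; open now [(0,1) g=1 f=8, (0,2) g=2 f=8, (1,0) g=1 f=8, (1,3) g=2 f=8, (2,1) g=1 f=6, (2,3) g=3 f=8, (3,2) g=3 f=6]
step 2: expand (3,2) (f=6, h=3) → closed; open now [(0,1) g=1 f=8, (0,2) g=2 f=8, (1,0) g=1 f=8, (1,3) g=2 f=8, (2,1) g=1 f=6, (2,3) g=3 f=8, (3,3) g=4 f=8]
step 3: expand (2,1) (f=6, h=5) → closed; open now [(0,1) g=1 f=8, (0,2) g=2 f=8, (1,0) g=1 f=8, (1,3) g=2 f=8, (2,3) g=3 f=8, (3,3) g=4 f=8]
step 4: expand (3,3) (f=8, h=4) → closed; open now [(0,1) g=1 f=8, (0,2) g=2 f=8, (1,0) g=1 f=8, (1,3) g=2 f=8, (2,3) g=3 f=8, (3,4) g=5 f=10, (4,3) g=5 f=8]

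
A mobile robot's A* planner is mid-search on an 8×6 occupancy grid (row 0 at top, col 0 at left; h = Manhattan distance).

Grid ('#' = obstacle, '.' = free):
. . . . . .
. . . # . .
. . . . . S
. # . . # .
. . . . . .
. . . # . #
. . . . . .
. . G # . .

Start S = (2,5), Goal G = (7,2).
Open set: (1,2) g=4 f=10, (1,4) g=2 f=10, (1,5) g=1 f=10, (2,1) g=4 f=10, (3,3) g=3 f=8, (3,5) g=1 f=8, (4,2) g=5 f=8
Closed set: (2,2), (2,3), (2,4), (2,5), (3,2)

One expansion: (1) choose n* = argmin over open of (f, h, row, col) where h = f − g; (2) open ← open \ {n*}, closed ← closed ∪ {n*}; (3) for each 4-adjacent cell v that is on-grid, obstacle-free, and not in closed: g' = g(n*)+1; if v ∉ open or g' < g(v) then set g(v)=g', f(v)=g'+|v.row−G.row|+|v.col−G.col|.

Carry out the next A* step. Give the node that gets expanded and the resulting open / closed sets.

expanded=(4,2); open=[(1,2) g=4 f=10, (1,4) g=2 f=10, (1,5) g=1 f=10, (2,1) g=4 f=10, (3,3) g=3 f=8, (3,5) g=1 f=8, (4,1) g=6 f=10, (4,3) g=6 f=10, (5,2) g=6 f=8]; closed=[(2,2), (2,3), (2,4), (2,5), (3,2), (4,2)]

step 1: expand (4,2) (f=8, h=3) → closed; open now [(1,2) g=4 f=10, (1,4) g=2 f=10, (1,5) g=1 f=10, (2,1) g=4 f=10, (3,3) g=3 f=8, (3,5) g=1 f=8, (4,1) g=6 f=10, (4,3) g=6 f=10, (5,2) g=6 f=8]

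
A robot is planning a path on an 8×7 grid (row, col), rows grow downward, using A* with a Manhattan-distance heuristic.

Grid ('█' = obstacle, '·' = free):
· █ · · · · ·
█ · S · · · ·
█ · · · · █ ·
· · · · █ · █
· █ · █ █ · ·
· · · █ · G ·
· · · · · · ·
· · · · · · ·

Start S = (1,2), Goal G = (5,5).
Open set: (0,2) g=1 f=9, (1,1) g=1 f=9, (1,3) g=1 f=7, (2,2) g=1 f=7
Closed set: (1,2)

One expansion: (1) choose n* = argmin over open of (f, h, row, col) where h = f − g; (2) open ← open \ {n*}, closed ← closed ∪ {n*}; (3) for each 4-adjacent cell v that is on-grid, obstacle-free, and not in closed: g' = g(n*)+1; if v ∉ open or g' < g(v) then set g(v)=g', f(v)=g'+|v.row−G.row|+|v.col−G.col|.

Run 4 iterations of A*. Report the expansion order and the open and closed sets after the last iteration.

step 1: expand (1,3) (f=7, h=6) → closed; open now [(0,2) g=1 f=9, (0,3) g=2 f=9, (1,1) g=1 f=9, (1,4) g=2 f=7, (2,2) g=1 f=7, (2,3) g=2 f=7]
step 2: expand (1,4) (f=7, h=5) → closed; open now [(0,2) g=1 f=9, (0,3) g=2 f=9, (0,4) g=3 f=9, (1,1) g=1 f=9, (1,5) g=3 f=7, (2,2) g=1 f=7, (2,3) g=2 f=7, (2,4) g=3 f=7]
step 3: expand (1,5) (f=7, h=4) → closed; open now [(0,2) g=1 f=9, (0,3) g=2 f=9, (0,4) g=3 f=9, (0,5) g=4 f=9, (1,1) g=1 f=9, (1,6) g=4 f=9, (2,2) g=1 f=7, (2,3) g=2 f=7, (2,4) g=3 f=7]
step 4: expand (2,4) (f=7, h=4) → closed; open now [(0,2) g=1 f=9, (0,3) g=2 f=9, (0,4) g=3 f=9, (0,5) g=4 f=9, (1,1) g=1 f=9, (1,6) g=4 f=9, (2,2) g=1 f=7, (2,3) g=2 f=7]

order=[(1,3) → (1,4) → (1,5) → (2,4)]; open=[(0,2) g=1 f=9, (0,3) g=2 f=9, (0,4) g=3 f=9, (0,5) g=4 f=9, (1,1) g=1 f=9, (1,6) g=4 f=9, (2,2) g=1 f=7, (2,3) g=2 f=7]; closed=[(1,2), (1,3), (1,4), (1,5), (2,4)]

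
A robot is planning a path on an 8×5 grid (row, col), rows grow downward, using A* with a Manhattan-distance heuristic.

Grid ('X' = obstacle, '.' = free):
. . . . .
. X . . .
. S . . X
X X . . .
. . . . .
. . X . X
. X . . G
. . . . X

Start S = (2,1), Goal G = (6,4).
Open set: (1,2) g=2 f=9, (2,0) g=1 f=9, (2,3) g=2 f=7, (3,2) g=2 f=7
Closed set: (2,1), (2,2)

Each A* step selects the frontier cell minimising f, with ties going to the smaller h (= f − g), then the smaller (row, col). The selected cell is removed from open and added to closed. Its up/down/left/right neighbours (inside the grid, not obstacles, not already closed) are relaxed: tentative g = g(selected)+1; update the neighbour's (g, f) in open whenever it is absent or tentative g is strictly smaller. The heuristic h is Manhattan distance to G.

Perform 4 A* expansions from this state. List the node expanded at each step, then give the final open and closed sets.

order=[(2,3) → (3,3) → (3,4) → (4,4)]; open=[(1,2) g=2 f=9, (1,3) g=3 f=9, (2,0) g=1 f=9, (3,2) g=2 f=7, (4,3) g=4 f=7]; closed=[(2,1), (2,2), (2,3), (3,3), (3,4), (4,4)]

step 1: expand (2,3) (f=7, h=5) → closed; open now [(1,2) g=2 f=9, (1,3) g=3 f=9, (2,0) g=1 f=9, (3,2) g=2 f=7, (3,3) g=3 f=7]
step 2: expand (3,3) (f=7, h=4) → closed; open now [(1,2) g=2 f=9, (1,3) g=3 f=9, (2,0) g=1 f=9, (3,2) g=2 f=7, (3,4) g=4 f=7, (4,3) g=4 f=7]
step 3: expand (3,4) (f=7, h=3) → closed; open now [(1,2) g=2 f=9, (1,3) g=3 f=9, (2,0) g=1 f=9, (3,2) g=2 f=7, (4,3) g=4 f=7, (4,4) g=5 f=7]
step 4: expand (4,4) (f=7, h=2) → closed; open now [(1,2) g=2 f=9, (1,3) g=3 f=9, (2,0) g=1 f=9, (3,2) g=2 f=7, (4,3) g=4 f=7]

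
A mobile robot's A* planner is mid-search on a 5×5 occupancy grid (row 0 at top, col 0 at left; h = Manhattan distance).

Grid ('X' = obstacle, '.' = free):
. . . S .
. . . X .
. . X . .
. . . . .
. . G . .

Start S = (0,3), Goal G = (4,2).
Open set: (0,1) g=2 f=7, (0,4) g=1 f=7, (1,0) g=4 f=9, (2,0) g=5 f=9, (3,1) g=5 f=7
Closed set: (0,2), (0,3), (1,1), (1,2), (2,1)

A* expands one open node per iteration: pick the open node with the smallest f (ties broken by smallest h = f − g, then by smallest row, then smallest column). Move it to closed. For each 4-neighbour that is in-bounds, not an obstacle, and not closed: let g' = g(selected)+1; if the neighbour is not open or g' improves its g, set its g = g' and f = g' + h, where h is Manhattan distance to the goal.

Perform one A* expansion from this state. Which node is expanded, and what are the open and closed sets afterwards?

expanded=(3,1); open=[(0,1) g=2 f=7, (0,4) g=1 f=7, (1,0) g=4 f=9, (2,0) g=5 f=9, (3,0) g=6 f=9, (3,2) g=6 f=7, (4,1) g=6 f=7]; closed=[(0,2), (0,3), (1,1), (1,2), (2,1), (3,1)]

step 1: expand (3,1) (f=7, h=2) → closed; open now [(0,1) g=2 f=7, (0,4) g=1 f=7, (1,0) g=4 f=9, (2,0) g=5 f=9, (3,0) g=6 f=9, (3,2) g=6 f=7, (4,1) g=6 f=7]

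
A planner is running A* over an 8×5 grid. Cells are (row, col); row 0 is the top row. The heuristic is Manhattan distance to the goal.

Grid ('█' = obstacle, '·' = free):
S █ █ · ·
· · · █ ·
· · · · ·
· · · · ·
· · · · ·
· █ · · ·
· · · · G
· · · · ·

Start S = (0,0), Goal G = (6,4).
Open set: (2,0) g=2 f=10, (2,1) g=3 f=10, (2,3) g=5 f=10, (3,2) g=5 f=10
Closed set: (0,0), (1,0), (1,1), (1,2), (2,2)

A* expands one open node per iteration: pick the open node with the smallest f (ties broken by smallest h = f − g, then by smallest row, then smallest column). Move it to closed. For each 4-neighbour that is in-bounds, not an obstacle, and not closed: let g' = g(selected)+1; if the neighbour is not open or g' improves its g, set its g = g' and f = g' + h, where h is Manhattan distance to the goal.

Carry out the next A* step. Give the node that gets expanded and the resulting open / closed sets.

step 1: expand (2,3) (f=10, h=5) → closed; open now [(2,0) g=2 f=10, (2,1) g=3 f=10, (2,4) g=6 f=10, (3,2) g=5 f=10, (3,3) g=6 f=10]

expanded=(2,3); open=[(2,0) g=2 f=10, (2,1) g=3 f=10, (2,4) g=6 f=10, (3,2) g=5 f=10, (3,3) g=6 f=10]; closed=[(0,0), (1,0), (1,1), (1,2), (2,2), (2,3)]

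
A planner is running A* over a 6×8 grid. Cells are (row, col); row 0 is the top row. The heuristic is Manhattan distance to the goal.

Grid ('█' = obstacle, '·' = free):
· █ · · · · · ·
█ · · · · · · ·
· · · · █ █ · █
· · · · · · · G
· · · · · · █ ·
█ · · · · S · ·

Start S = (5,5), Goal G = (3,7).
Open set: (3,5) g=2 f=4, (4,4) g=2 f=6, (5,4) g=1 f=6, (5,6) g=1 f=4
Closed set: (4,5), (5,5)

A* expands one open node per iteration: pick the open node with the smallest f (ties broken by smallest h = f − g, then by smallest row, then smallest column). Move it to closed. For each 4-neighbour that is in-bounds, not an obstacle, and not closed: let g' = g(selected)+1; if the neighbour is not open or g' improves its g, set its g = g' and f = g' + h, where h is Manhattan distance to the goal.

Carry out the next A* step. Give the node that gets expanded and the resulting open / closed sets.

step 1: expand (3,5) (f=4, h=2) → closed; open now [(3,4) g=3 f=6, (3,6) g=3 f=4, (4,4) g=2 f=6, (5,4) g=1 f=6, (5,6) g=1 f=4]

expanded=(3,5); open=[(3,4) g=3 f=6, (3,6) g=3 f=4, (4,4) g=2 f=6, (5,4) g=1 f=6, (5,6) g=1 f=4]; closed=[(3,5), (4,5), (5,5)]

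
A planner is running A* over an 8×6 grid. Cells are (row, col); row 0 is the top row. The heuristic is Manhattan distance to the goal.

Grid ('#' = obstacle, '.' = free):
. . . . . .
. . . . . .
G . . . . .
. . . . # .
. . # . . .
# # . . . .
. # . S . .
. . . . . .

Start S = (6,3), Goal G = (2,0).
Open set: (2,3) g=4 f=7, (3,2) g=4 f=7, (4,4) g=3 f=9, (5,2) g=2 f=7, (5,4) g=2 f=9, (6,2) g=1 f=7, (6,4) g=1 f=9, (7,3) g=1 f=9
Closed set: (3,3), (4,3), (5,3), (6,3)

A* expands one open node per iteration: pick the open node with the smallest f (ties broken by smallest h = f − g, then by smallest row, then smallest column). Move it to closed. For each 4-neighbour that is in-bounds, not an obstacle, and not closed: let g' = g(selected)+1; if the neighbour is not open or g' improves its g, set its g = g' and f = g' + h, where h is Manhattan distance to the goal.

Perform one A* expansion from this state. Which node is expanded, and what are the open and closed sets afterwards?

step 1: expand (2,3) (f=7, h=3) → closed; open now [(1,3) g=5 f=9, (2,2) g=5 f=7, (2,4) g=5 f=9, (3,2) g=4 f=7, (4,4) g=3 f=9, (5,2) g=2 f=7, (5,4) g=2 f=9, (6,2) g=1 f=7, (6,4) g=1 f=9, (7,3) g=1 f=9]

expanded=(2,3); open=[(1,3) g=5 f=9, (2,2) g=5 f=7, (2,4) g=5 f=9, (3,2) g=4 f=7, (4,4) g=3 f=9, (5,2) g=2 f=7, (5,4) g=2 f=9, (6,2) g=1 f=7, (6,4) g=1 f=9, (7,3) g=1 f=9]; closed=[(2,3), (3,3), (4,3), (5,3), (6,3)]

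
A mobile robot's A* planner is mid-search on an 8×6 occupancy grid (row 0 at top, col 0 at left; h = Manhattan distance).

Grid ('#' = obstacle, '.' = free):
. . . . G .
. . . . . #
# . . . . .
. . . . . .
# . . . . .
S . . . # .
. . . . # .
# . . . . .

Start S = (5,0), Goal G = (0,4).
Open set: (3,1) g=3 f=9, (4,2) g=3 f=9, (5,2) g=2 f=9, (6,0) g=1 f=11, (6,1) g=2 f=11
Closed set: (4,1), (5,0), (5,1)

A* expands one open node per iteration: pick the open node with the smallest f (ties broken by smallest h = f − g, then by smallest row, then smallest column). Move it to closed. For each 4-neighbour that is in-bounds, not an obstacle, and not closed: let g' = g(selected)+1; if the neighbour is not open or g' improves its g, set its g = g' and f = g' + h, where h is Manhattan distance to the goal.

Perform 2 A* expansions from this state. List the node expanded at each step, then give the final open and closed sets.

step 1: expand (3,1) (f=9, h=6) → closed; open now [(2,1) g=4 f=9, (3,0) g=4 f=11, (3,2) g=4 f=9, (4,2) g=3 f=9, (5,2) g=2 f=9, (6,0) g=1 f=11, (6,1) g=2 f=11]
step 2: expand (2,1) (f=9, h=5) → closed; open now [(1,1) g=5 f=9, (2,2) g=5 f=9, (3,0) g=4 f=11, (3,2) g=4 f=9, (4,2) g=3 f=9, (5,2) g=2 f=9, (6,0) g=1 f=11, (6,1) g=2 f=11]

order=[(3,1) → (2,1)]; open=[(1,1) g=5 f=9, (2,2) g=5 f=9, (3,0) g=4 f=11, (3,2) g=4 f=9, (4,2) g=3 f=9, (5,2) g=2 f=9, (6,0) g=1 f=11, (6,1) g=2 f=11]; closed=[(2,1), (3,1), (4,1), (5,0), (5,1)]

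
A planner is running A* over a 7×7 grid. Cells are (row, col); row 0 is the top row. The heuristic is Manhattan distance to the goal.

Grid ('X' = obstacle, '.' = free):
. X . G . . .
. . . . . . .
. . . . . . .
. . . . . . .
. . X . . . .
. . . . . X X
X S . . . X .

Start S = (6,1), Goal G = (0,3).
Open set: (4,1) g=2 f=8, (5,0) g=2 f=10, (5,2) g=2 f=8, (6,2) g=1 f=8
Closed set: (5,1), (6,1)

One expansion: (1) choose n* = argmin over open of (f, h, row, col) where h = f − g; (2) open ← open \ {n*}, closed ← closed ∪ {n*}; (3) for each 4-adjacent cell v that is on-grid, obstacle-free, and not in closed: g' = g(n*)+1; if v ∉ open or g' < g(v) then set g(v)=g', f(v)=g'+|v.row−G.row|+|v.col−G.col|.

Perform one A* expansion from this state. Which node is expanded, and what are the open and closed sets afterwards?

expanded=(4,1); open=[(3,1) g=3 f=8, (4,0) g=3 f=10, (5,0) g=2 f=10, (5,2) g=2 f=8, (6,2) g=1 f=8]; closed=[(4,1), (5,1), (6,1)]

step 1: expand (4,1) (f=8, h=6) → closed; open now [(3,1) g=3 f=8, (4,0) g=3 f=10, (5,0) g=2 f=10, (5,2) g=2 f=8, (6,2) g=1 f=8]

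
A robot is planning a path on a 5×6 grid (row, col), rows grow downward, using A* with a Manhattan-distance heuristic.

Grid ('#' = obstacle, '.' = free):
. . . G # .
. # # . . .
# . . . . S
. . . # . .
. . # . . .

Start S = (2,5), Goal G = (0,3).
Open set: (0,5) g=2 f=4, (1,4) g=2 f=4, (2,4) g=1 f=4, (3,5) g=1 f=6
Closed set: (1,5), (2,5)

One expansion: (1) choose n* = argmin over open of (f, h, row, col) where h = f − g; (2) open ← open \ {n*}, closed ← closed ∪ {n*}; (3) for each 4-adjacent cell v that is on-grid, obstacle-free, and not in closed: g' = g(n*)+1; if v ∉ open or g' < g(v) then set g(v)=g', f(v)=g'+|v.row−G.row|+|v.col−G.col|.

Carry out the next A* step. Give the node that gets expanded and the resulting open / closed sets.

expanded=(0,5); open=[(1,4) g=2 f=4, (2,4) g=1 f=4, (3,5) g=1 f=6]; closed=[(0,5), (1,5), (2,5)]

step 1: expand (0,5) (f=4, h=2) → closed; open now [(1,4) g=2 f=4, (2,4) g=1 f=4, (3,5) g=1 f=6]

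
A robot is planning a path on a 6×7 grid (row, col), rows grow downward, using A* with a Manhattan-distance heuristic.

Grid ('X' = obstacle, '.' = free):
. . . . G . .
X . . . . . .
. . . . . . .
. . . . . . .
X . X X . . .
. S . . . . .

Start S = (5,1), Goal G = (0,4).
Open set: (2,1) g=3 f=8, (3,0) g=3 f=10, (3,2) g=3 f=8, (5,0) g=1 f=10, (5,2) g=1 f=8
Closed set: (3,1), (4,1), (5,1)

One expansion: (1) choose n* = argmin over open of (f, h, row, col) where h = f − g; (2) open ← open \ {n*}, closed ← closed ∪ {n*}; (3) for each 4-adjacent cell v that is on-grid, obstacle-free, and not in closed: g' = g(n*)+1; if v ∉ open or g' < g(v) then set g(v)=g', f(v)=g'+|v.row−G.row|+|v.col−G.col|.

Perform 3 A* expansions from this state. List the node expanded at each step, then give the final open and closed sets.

step 1: expand (2,1) (f=8, h=5) → closed; open now [(1,1) g=4 f=8, (2,0) g=4 f=10, (2,2) g=4 f=8, (3,0) g=3 f=10, (3,2) g=3 f=8, (5,0) g=1 f=10, (5,2) g=1 f=8]
step 2: expand (1,1) (f=8, h=4) → closed; open now [(0,1) g=5 f=8, (1,2) g=5 f=8, (2,0) g=4 f=10, (2,2) g=4 f=8, (3,0) g=3 f=10, (3,2) g=3 f=8, (5,0) g=1 f=10, (5,2) g=1 f=8]
step 3: expand (0,1) (f=8, h=3) → closed; open now [(0,0) g=6 f=10, (0,2) g=6 f=8, (1,2) g=5 f=8, (2,0) g=4 f=10, (2,2) g=4 f=8, (3,0) g=3 f=10, (3,2) g=3 f=8, (5,0) g=1 f=10, (5,2) g=1 f=8]

order=[(2,1) → (1,1) → (0,1)]; open=[(0,0) g=6 f=10, (0,2) g=6 f=8, (1,2) g=5 f=8, (2,0) g=4 f=10, (2,2) g=4 f=8, (3,0) g=3 f=10, (3,2) g=3 f=8, (5,0) g=1 f=10, (5,2) g=1 f=8]; closed=[(0,1), (1,1), (2,1), (3,1), (4,1), (5,1)]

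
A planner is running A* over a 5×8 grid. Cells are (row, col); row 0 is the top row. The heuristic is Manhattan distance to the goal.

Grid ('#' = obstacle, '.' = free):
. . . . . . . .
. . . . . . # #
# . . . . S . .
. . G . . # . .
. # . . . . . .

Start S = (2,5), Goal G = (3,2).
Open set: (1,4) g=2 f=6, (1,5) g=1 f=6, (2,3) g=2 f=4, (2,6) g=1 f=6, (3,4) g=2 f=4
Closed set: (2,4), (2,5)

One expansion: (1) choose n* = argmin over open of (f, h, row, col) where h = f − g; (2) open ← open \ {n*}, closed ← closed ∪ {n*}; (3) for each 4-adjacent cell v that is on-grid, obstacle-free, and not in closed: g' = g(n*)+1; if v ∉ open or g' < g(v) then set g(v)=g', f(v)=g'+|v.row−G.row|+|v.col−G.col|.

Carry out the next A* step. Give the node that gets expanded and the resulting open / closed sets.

step 1: expand (2,3) (f=4, h=2) → closed; open now [(1,3) g=3 f=6, (1,4) g=2 f=6, (1,5) g=1 f=6, (2,2) g=3 f=4, (2,6) g=1 f=6, (3,3) g=3 f=4, (3,4) g=2 f=4]

expanded=(2,3); open=[(1,3) g=3 f=6, (1,4) g=2 f=6, (1,5) g=1 f=6, (2,2) g=3 f=4, (2,6) g=1 f=6, (3,3) g=3 f=4, (3,4) g=2 f=4]; closed=[(2,3), (2,4), (2,5)]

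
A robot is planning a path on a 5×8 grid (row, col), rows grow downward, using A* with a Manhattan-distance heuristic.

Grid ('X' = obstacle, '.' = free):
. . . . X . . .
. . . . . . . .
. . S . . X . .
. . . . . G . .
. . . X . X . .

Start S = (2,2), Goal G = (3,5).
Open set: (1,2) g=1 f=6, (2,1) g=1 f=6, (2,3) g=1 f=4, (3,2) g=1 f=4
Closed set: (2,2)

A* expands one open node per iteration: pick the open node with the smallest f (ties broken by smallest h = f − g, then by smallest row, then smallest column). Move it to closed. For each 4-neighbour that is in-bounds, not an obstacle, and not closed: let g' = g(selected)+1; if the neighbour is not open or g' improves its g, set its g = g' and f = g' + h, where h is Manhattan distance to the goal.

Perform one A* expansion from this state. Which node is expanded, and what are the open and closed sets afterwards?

step 1: expand (2,3) (f=4, h=3) → closed; open now [(1,2) g=1 f=6, (1,3) g=2 f=6, (2,1) g=1 f=6, (2,4) g=2 f=4, (3,2) g=1 f=4, (3,3) g=2 f=4]

expanded=(2,3); open=[(1,2) g=1 f=6, (1,3) g=2 f=6, (2,1) g=1 f=6, (2,4) g=2 f=4, (3,2) g=1 f=4, (3,3) g=2 f=4]; closed=[(2,2), (2,3)]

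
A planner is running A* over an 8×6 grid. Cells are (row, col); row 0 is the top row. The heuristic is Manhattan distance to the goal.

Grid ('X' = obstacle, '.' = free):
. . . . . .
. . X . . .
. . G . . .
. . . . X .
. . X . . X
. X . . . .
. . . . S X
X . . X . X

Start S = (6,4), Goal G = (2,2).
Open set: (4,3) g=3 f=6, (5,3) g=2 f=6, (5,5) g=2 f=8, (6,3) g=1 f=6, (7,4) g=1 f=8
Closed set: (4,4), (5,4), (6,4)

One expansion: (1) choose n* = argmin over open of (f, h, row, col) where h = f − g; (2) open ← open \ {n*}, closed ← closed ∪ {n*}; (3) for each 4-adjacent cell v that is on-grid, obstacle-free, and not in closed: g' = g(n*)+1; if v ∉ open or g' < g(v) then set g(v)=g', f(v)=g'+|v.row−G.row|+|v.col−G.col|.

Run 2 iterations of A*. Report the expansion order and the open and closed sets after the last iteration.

order=[(4,3) → (3,3)]; open=[(2,3) g=5 f=6, (3,2) g=5 f=6, (5,3) g=2 f=6, (5,5) g=2 f=8, (6,3) g=1 f=6, (7,4) g=1 f=8]; closed=[(3,3), (4,3), (4,4), (5,4), (6,4)]

step 1: expand (4,3) (f=6, h=3) → closed; open now [(3,3) g=4 f=6, (5,3) g=2 f=6, (5,5) g=2 f=8, (6,3) g=1 f=6, (7,4) g=1 f=8]
step 2: expand (3,3) (f=6, h=2) → closed; open now [(2,3) g=5 f=6, (3,2) g=5 f=6, (5,3) g=2 f=6, (5,5) g=2 f=8, (6,3) g=1 f=6, (7,4) g=1 f=8]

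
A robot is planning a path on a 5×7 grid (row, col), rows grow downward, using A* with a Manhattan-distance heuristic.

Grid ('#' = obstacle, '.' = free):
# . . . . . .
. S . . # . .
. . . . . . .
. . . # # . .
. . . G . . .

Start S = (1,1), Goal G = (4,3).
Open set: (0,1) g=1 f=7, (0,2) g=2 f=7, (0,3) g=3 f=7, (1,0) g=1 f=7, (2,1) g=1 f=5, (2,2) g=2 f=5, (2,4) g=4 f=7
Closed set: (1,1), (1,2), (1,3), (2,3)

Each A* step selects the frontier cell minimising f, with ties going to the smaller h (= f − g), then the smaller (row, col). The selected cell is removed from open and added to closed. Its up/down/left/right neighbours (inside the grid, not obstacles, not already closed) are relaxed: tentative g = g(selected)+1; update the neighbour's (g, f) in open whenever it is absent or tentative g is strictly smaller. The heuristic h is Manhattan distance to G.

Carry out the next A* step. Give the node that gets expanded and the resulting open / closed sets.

step 1: expand (2,2) (f=5, h=3) → closed; open now [(0,1) g=1 f=7, (0,2) g=2 f=7, (0,3) g=3 f=7, (1,0) g=1 f=7, (2,1) g=1 f=5, (2,4) g=4 f=7, (3,2) g=3 f=5]

expanded=(2,2); open=[(0,1) g=1 f=7, (0,2) g=2 f=7, (0,3) g=3 f=7, (1,0) g=1 f=7, (2,1) g=1 f=5, (2,4) g=4 f=7, (3,2) g=3 f=5]; closed=[(1,1), (1,2), (1,3), (2,2), (2,3)]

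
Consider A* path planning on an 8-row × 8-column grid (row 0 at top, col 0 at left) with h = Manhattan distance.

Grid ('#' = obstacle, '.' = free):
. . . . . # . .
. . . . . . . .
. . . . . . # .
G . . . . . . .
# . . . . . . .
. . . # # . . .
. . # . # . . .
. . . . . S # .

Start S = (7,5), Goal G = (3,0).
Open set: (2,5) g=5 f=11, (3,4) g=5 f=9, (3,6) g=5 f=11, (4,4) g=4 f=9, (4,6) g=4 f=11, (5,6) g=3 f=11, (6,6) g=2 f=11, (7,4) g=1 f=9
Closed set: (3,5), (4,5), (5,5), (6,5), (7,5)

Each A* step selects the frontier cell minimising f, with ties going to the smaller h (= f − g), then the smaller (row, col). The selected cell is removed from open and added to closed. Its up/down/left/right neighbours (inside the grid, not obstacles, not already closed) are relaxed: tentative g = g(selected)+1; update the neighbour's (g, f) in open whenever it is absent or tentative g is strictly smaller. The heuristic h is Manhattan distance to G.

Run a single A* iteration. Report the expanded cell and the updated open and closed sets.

step 1: expand (3,4) (f=9, h=4) → closed; open now [(2,4) g=6 f=11, (2,5) g=5 f=11, (3,3) g=6 f=9, (3,6) g=5 f=11, (4,4) g=4 f=9, (4,6) g=4 f=11, (5,6) g=3 f=11, (6,6) g=2 f=11, (7,4) g=1 f=9]

expanded=(3,4); open=[(2,4) g=6 f=11, (2,5) g=5 f=11, (3,3) g=6 f=9, (3,6) g=5 f=11, (4,4) g=4 f=9, (4,6) g=4 f=11, (5,6) g=3 f=11, (6,6) g=2 f=11, (7,4) g=1 f=9]; closed=[(3,4), (3,5), (4,5), (5,5), (6,5), (7,5)]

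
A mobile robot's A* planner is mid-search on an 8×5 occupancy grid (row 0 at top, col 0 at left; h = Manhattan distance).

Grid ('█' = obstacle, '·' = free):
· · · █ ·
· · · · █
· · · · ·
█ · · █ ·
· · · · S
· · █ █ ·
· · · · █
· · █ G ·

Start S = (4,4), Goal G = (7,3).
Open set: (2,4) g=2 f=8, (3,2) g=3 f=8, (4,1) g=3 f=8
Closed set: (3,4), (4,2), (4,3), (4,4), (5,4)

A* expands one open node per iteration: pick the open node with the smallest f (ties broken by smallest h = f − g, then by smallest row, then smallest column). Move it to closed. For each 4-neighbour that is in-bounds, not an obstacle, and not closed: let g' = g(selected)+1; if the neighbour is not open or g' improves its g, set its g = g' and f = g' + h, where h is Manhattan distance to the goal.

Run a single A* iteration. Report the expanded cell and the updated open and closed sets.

expanded=(3,2); open=[(2,2) g=4 f=10, (2,4) g=2 f=8, (3,1) g=4 f=10, (4,1) g=3 f=8]; closed=[(3,2), (3,4), (4,2), (4,3), (4,4), (5,4)]

step 1: expand (3,2) (f=8, h=5) → closed; open now [(2,2) g=4 f=10, (2,4) g=2 f=8, (3,1) g=4 f=10, (4,1) g=3 f=8]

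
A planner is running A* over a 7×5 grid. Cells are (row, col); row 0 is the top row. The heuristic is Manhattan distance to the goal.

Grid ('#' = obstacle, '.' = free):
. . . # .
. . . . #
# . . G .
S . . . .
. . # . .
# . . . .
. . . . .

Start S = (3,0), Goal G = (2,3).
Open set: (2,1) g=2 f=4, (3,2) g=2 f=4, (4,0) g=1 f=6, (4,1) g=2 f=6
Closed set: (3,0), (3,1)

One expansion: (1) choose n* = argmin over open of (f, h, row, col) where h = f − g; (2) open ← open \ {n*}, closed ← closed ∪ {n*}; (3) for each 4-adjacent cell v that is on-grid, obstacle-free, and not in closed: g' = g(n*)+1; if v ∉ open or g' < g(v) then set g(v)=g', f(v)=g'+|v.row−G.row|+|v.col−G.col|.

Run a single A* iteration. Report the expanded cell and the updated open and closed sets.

expanded=(2,1); open=[(1,1) g=3 f=6, (2,2) g=3 f=4, (3,2) g=2 f=4, (4,0) g=1 f=6, (4,1) g=2 f=6]; closed=[(2,1), (3,0), (3,1)]

step 1: expand (2,1) (f=4, h=2) → closed; open now [(1,1) g=3 f=6, (2,2) g=3 f=4, (3,2) g=2 f=4, (4,0) g=1 f=6, (4,1) g=2 f=6]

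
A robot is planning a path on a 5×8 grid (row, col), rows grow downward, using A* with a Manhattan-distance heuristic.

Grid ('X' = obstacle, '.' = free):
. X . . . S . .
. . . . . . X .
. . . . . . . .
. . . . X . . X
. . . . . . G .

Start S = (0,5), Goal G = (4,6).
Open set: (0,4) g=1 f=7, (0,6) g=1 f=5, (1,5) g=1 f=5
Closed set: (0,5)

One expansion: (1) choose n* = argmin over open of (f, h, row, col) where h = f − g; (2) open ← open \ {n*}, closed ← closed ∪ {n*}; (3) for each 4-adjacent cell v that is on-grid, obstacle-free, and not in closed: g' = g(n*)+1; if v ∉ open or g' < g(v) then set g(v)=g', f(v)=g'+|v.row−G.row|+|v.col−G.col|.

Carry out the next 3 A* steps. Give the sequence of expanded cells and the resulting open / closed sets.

order=[(0,6) → (1,5) → (2,5)]; open=[(0,4) g=1 f=7, (0,7) g=2 f=7, (1,4) g=2 f=7, (2,4) g=3 f=7, (2,6) g=3 f=5, (3,5) g=3 f=5]; closed=[(0,5), (0,6), (1,5), (2,5)]

step 1: expand (0,6) (f=5, h=4) → closed; open now [(0,4) g=1 f=7, (0,7) g=2 f=7, (1,5) g=1 f=5]
step 2: expand (1,5) (f=5, h=4) → closed; open now [(0,4) g=1 f=7, (0,7) g=2 f=7, (1,4) g=2 f=7, (2,5) g=2 f=5]
step 3: expand (2,5) (f=5, h=3) → closed; open now [(0,4) g=1 f=7, (0,7) g=2 f=7, (1,4) g=2 f=7, (2,4) g=3 f=7, (2,6) g=3 f=5, (3,5) g=3 f=5]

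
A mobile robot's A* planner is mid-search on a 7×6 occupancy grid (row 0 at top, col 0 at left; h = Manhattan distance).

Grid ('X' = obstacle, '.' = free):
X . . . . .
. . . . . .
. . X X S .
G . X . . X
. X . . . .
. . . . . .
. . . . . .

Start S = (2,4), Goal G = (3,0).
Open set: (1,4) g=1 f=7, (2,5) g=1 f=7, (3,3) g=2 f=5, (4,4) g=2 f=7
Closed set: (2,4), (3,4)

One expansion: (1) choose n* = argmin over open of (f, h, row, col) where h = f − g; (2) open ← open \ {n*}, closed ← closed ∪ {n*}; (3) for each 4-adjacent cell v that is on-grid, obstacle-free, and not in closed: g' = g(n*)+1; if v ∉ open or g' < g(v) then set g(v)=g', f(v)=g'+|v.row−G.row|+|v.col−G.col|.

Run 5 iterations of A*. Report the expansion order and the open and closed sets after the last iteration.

order=[(3,3) → (4,3) → (4,2) → (4,4) → (1,4)]; open=[(0,4) g=2 f=9, (1,3) g=2 f=7, (1,5) g=2 f=9, (2,5) g=1 f=7, (4,5) g=3 f=9, (5,2) g=5 f=9, (5,3) g=4 f=9, (5,4) g=3 f=9]; closed=[(1,4), (2,4), (3,3), (3,4), (4,2), (4,3), (4,4)]

step 1: expand (3,3) (f=5, h=3) → closed; open now [(1,4) g=1 f=7, (2,5) g=1 f=7, (4,3) g=3 f=7, (4,4) g=2 f=7]
step 2: expand (4,3) (f=7, h=4) → closed; open now [(1,4) g=1 f=7, (2,5) g=1 f=7, (4,2) g=4 f=7, (4,4) g=2 f=7, (5,3) g=4 f=9]
step 3: expand (4,2) (f=7, h=3) → closed; open now [(1,4) g=1 f=7, (2,5) g=1 f=7, (4,4) g=2 f=7, (5,2) g=5 f=9, (5,3) g=4 f=9]
step 4: expand (4,4) (f=7, h=5) → closed; open now [(1,4) g=1 f=7, (2,5) g=1 f=7, (4,5) g=3 f=9, (5,2) g=5 f=9, (5,3) g=4 f=9, (5,4) g=3 f=9]
step 5: expand (1,4) (f=7, h=6) → closed; open now [(0,4) g=2 f=9, (1,3) g=2 f=7, (1,5) g=2 f=9, (2,5) g=1 f=7, (4,5) g=3 f=9, (5,2) g=5 f=9, (5,3) g=4 f=9, (5,4) g=3 f=9]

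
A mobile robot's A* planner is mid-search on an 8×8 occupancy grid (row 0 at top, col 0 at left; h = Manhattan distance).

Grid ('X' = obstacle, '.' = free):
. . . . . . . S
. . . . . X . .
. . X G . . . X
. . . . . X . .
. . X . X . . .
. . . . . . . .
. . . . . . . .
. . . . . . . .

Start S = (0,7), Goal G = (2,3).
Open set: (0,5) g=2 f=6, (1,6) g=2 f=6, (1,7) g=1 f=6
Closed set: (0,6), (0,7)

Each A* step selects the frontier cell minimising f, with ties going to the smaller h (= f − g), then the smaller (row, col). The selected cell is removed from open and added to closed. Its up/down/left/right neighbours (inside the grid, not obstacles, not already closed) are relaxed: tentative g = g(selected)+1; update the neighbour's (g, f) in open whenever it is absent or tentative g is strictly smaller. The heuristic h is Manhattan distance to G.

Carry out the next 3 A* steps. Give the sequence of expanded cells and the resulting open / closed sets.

order=[(0,5) → (0,4) → (0,3)]; open=[(0,2) g=5 f=8, (1,3) g=5 f=6, (1,4) g=4 f=6, (1,6) g=2 f=6, (1,7) g=1 f=6]; closed=[(0,3), (0,4), (0,5), (0,6), (0,7)]

step 1: expand (0,5) (f=6, h=4) → closed; open now [(0,4) g=3 f=6, (1,6) g=2 f=6, (1,7) g=1 f=6]
step 2: expand (0,4) (f=6, h=3) → closed; open now [(0,3) g=4 f=6, (1,4) g=4 f=6, (1,6) g=2 f=6, (1,7) g=1 f=6]
step 3: expand (0,3) (f=6, h=2) → closed; open now [(0,2) g=5 f=8, (1,3) g=5 f=6, (1,4) g=4 f=6, (1,6) g=2 f=6, (1,7) g=1 f=6]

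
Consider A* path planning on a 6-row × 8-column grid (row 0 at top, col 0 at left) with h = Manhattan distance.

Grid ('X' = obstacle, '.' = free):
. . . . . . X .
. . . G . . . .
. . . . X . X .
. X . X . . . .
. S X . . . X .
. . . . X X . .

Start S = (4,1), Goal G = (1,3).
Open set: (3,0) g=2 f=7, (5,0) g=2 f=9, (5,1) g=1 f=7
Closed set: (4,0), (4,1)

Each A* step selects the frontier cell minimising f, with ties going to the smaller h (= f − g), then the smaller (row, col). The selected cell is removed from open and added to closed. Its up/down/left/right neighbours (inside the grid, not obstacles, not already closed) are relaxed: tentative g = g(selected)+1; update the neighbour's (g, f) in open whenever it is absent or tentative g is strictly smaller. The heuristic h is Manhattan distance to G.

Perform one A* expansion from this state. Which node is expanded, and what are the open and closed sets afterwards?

step 1: expand (3,0) (f=7, h=5) → closed; open now [(2,0) g=3 f=7, (5,0) g=2 f=9, (5,1) g=1 f=7]

expanded=(3,0); open=[(2,0) g=3 f=7, (5,0) g=2 f=9, (5,1) g=1 f=7]; closed=[(3,0), (4,0), (4,1)]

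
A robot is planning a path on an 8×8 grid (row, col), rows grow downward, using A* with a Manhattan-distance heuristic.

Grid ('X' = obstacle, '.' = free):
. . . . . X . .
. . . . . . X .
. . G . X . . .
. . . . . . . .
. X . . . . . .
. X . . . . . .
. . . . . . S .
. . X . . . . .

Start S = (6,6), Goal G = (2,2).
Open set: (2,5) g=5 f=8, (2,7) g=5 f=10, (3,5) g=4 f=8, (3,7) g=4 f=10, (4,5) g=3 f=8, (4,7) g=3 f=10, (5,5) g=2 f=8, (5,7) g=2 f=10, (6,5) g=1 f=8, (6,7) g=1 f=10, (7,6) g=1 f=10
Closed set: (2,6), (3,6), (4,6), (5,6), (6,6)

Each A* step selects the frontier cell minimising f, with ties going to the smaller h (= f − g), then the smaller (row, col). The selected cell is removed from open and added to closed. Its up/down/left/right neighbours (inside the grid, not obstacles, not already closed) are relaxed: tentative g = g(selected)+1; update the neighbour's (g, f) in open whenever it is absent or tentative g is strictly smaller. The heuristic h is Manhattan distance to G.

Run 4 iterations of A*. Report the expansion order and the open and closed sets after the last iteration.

step 1: expand (2,5) (f=8, h=3) → closed; open now [(1,5) g=6 f=10, (2,7) g=5 f=10, (3,5) g=4 f=8, (3,7) g=4 f=10, (4,5) g=3 f=8, (4,7) g=3 f=10, (5,5) g=2 f=8, (5,7) g=2 f=10, (6,5) g=1 f=8, (6,7) g=1 f=10, (7,6) g=1 f=10]
step 2: expand (3,5) (f=8, h=4) → closed; open now [(1,5) g=6 f=10, (2,7) g=5 f=10, (3,4) g=5 f=8, (3,7) g=4 f=10, (4,5) g=3 f=8, (4,7) g=3 f=10, (5,5) g=2 f=8, (5,7) g=2 f=10, (6,5) g=1 f=8, (6,7) g=1 f=10, (7,6) g=1 f=10]
step 3: expand (3,4) (f=8, h=3) → closed; open now [(1,5) g=6 f=10, (2,7) g=5 f=10, (3,3) g=6 f=8, (3,7) g=4 f=10, (4,4) g=6 f=10, (4,5) g=3 f=8, (4,7) g=3 f=10, (5,5) g=2 f=8, (5,7) g=2 f=10, (6,5) g=1 f=8, (6,7) g=1 f=10, (7,6) g=1 f=10]
step 4: expand (3,3) (f=8, h=2) → closed; open now [(1,5) g=6 f=10, (2,3) g=7 f=8, (2,7) g=5 f=10, (3,2) g=7 f=8, (3,7) g=4 f=10, (4,3) g=7 f=10, (4,4) g=6 f=10, (4,5) g=3 f=8, (4,7) g=3 f=10, (5,5) g=2 f=8, (5,7) g=2 f=10, (6,5) g=1 f=8, (6,7) g=1 f=10, (7,6) g=1 f=10]

order=[(2,5) → (3,5) → (3,4) → (3,3)]; open=[(1,5) g=6 f=10, (2,3) g=7 f=8, (2,7) g=5 f=10, (3,2) g=7 f=8, (3,7) g=4 f=10, (4,3) g=7 f=10, (4,4) g=6 f=10, (4,5) g=3 f=8, (4,7) g=3 f=10, (5,5) g=2 f=8, (5,7) g=2 f=10, (6,5) g=1 f=8, (6,7) g=1 f=10, (7,6) g=1 f=10]; closed=[(2,5), (2,6), (3,3), (3,4), (3,5), (3,6), (4,6), (5,6), (6,6)]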